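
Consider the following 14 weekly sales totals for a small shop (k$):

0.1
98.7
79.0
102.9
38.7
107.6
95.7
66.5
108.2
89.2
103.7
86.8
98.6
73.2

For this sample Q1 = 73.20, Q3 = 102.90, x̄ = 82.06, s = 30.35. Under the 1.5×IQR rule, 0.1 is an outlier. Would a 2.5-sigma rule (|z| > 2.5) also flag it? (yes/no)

yes

z = (0.1 − 82.06) / 30.35 = -2.70.
|z| = 2.70 > 2.5.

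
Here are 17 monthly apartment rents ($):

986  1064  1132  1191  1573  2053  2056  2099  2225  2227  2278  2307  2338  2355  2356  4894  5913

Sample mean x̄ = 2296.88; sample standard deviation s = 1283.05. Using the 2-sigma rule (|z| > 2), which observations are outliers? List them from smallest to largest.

4894, 5913

Cutoffs at x̄ ± 2s: 2296.88 ± 2·1283.05 = [-269.22, 4862.98].
4894: z = 2.02, |z| > 2 → outlier.
5913: z = 2.82, |z| > 2 → outlier.
Every other value lies within [-269.22, 4862.98].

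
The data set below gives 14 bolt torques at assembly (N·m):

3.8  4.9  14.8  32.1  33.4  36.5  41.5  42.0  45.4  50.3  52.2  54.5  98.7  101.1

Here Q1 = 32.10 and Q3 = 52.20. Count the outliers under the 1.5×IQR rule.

IQR = 20.10; fences at 32.10 − 30.15 = 1.95 and 52.20 + 30.15 = 82.35.
Outside the cutoffs: 98.7, 101.1.

2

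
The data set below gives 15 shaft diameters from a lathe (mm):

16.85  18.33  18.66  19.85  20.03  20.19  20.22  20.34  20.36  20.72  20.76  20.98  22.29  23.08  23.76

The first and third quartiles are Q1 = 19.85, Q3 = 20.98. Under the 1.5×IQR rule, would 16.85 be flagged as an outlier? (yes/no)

yes

IQR = Q3 − Q1 = 20.98 − 19.85 = 1.13.
Lower fence = Q1 − 1.5·IQR = 19.85 − 1.695 = 18.155.
Upper fence = Q3 + 1.5·IQR = 20.98 + 1.695 = 22.675.
16.85 lies below the lower fence.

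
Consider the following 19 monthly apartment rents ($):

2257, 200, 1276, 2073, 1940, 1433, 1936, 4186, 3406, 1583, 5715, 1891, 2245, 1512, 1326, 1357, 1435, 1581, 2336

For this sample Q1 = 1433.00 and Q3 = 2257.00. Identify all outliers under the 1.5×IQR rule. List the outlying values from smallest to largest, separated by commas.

IQR = Q3 − Q1 = 2257.00 − 1433.00 = 824.00.
Lower fence = Q1 − 1.5·IQR = 1433.00 − 1236.00 = 197.00.
Upper fence = Q3 + 1.5·IQR = 2257.00 + 1236.00 = 3493.00.
4186 > 3493.00 → outlier.
5715 > 3493.00 → outlier.
All remaining values lie within [197.00, 3493.00].

4186, 5715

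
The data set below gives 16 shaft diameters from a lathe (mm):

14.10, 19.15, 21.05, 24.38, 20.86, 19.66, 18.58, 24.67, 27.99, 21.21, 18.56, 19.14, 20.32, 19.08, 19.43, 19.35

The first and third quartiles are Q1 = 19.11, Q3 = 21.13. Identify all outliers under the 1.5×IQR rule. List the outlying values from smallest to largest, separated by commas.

14.10, 24.38, 24.67, 27.99

IQR = Q3 − Q1 = 21.13 − 19.11 = 2.02.
Lower fence = Q1 − 1.5·IQR = 19.11 − 3.03 = 16.08.
Upper fence = Q3 + 1.5·IQR = 21.13 + 3.03 = 24.16.
14.10 < 16.08 → outlier.
24.38 > 24.16 → outlier.
24.67 > 24.16 → outlier.
27.99 > 24.16 → outlier.
All remaining values lie within [16.08, 24.16].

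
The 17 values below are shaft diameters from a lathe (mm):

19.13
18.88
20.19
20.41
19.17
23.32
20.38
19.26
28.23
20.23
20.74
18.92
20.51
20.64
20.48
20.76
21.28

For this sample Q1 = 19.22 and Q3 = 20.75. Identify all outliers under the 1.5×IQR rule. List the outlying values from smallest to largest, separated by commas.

23.32, 28.23

IQR = Q3 − Q1 = 20.75 − 19.22 = 1.53.
Lower fence = Q1 − 1.5·IQR = 19.22 − 2.295 = 16.925.
Upper fence = Q3 + 1.5·IQR = 20.75 + 2.295 = 23.045.
23.32 > 23.045 → outlier.
28.23 > 23.045 → outlier.
All remaining values lie within [16.925, 23.045].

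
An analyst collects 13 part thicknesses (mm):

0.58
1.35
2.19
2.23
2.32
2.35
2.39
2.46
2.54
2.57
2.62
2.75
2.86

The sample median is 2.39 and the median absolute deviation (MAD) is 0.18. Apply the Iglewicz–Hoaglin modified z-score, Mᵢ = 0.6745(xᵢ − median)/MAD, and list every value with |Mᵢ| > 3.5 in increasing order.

|Mᵢ| > 3.5 ⇔ |xᵢ − 2.39| > 3.5·0.18/0.6745 = 0.93.
So outliers lie outside [1.46, 3.32].
0.58: M = -6.78 → outlier.
1.35: M = -3.90 → outlier.

0.58, 1.35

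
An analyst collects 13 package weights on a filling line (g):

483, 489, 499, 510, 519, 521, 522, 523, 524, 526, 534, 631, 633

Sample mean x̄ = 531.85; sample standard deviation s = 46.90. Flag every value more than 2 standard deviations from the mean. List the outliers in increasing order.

631, 633

Cutoffs at x̄ ± 2s: 531.85 ± 2·46.90 = [438.05, 625.65].
631: z = 2.11, |z| > 2 → outlier.
633: z = 2.16, |z| > 2 → outlier.
Every other value lies within [438.05, 625.65].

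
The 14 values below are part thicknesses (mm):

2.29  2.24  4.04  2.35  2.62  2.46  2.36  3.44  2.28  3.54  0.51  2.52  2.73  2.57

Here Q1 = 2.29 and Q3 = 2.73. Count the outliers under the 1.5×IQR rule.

IQR = 0.44; fences at 2.29 − 0.66 = 1.63 and 2.73 + 0.66 = 3.39.
Outside the cutoffs: 0.51, 3.44, 3.54, 4.04.

4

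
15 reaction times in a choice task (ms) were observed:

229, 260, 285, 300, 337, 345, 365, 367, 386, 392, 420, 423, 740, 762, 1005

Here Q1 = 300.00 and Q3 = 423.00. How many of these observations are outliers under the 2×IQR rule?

3

IQR = 123.00; fences at 300.00 − 246.00 = 54.00 and 423.00 + 246.00 = 669.00.
Outside the cutoffs: 740, 762, 1005.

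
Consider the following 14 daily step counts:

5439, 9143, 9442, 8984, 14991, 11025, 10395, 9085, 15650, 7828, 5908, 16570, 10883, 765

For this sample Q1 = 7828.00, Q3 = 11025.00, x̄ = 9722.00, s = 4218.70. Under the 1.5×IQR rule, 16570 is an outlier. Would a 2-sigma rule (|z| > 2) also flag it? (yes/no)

no

z = (16570 − 9722.00) / 4218.70 = 1.62.
|z| = 1.62 ≤ 2.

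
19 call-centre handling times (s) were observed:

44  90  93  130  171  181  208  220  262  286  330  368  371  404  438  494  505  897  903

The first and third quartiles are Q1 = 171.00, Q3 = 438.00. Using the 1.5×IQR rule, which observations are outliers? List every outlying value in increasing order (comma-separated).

897, 903

IQR = Q3 − Q1 = 438.00 − 171.00 = 267.00.
Lower fence = Q1 − 1.5·IQR = 171.00 − 400.50 = -229.50.
Upper fence = Q3 + 1.5·IQR = 438.00 + 400.50 = 838.50.
897 > 838.50 → outlier.
903 > 838.50 → outlier.
All remaining values lie within [-229.50, 838.50].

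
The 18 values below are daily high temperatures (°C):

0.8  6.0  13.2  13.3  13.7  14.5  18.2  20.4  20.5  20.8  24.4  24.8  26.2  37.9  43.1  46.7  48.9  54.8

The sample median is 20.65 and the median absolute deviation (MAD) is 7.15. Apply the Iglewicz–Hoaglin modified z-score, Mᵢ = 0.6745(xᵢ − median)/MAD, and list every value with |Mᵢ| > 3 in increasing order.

54.8

|Mᵢ| > 3 ⇔ |xᵢ − 20.65| > 3·7.15/0.6745 = 31.80.
So outliers lie outside [-11.15, 52.45].
54.8: M = 3.22 → outlier.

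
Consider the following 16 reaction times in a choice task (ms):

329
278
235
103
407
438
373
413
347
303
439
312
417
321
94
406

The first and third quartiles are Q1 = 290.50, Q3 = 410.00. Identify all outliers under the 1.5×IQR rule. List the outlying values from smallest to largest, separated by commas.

IQR = Q3 − Q1 = 410.00 − 290.50 = 119.50.
Lower fence = Q1 − 1.5·IQR = 290.50 − 179.25 = 111.25.
Upper fence = Q3 + 1.5·IQR = 410.00 + 179.25 = 589.25.
94 < 111.25 → outlier.
103 < 111.25 → outlier.
All remaining values lie within [111.25, 589.25].

94, 103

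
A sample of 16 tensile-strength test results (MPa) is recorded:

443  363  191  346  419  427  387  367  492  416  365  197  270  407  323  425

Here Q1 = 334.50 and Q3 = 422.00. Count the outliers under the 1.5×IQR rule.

IQR = 87.50; fences at 334.50 − 131.25 = 203.25 and 422.00 + 131.25 = 553.25.
Outside the cutoffs: 191, 197.

2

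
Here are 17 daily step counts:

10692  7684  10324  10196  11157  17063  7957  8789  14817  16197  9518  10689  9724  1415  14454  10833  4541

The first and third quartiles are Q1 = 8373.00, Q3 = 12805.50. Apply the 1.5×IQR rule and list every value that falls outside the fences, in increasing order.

1415

IQR = Q3 − Q1 = 12805.50 − 8373.00 = 4432.50.
Lower fence = Q1 − 1.5·IQR = 8373.00 − 6648.75 = 1724.25.
Upper fence = Q3 + 1.5·IQR = 12805.50 + 6648.75 = 19454.25.
1415 < 1724.25 → outlier.
All remaining values lie within [1724.25, 19454.25].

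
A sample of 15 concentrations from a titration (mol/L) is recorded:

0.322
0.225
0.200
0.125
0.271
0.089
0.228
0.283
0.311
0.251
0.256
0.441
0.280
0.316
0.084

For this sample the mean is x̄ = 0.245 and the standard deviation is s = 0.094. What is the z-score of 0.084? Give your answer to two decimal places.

-1.71

z = (0.084 − 0.245) / 0.094 = -1.71.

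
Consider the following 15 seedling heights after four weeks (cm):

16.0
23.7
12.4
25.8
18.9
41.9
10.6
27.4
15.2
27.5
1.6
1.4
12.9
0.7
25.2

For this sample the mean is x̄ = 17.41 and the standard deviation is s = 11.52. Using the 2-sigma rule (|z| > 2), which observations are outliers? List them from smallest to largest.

41.9

Cutoffs at x̄ ± 2s: 17.41 ± 2·11.52 = [-5.63, 40.45].
41.9: z = 2.13, |z| > 2 → outlier.
Every other value lies within [-5.63, 40.45].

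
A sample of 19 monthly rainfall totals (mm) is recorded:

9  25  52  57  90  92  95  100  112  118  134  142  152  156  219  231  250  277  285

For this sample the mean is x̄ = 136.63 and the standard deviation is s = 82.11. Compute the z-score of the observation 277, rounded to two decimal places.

1.71

z = (277 − 136.63) / 82.11 = 1.71.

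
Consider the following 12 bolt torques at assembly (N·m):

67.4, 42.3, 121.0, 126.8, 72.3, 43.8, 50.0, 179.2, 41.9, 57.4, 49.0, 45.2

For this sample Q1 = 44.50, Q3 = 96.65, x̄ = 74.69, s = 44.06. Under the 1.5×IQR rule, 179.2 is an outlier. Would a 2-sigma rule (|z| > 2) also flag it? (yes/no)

yes

z = (179.2 − 74.69) / 44.06 = 2.37.
|z| = 2.37 > 2.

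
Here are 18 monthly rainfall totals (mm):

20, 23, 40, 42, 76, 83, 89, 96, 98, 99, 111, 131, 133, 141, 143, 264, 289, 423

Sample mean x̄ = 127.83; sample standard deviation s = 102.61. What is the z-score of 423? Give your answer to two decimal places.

z = (423 − 127.83) / 102.61 = 2.88.

2.88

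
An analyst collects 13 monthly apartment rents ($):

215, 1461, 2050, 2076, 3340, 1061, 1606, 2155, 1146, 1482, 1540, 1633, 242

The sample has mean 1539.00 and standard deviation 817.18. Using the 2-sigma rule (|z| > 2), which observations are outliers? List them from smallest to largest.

Cutoffs at x̄ ± 2s: 1539.00 ± 2·817.18 = [-95.36, 3173.36].
3340: z = 2.20, |z| > 2 → outlier.
Every other value lies within [-95.36, 3173.36].

3340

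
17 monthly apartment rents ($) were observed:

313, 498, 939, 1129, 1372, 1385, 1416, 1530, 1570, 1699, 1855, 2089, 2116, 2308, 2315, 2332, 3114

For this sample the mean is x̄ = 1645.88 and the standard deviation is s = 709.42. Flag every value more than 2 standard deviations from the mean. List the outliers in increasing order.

Cutoffs at x̄ ± 2s: 1645.88 ± 2·709.42 = [227.04, 3064.72].
3114: z = 2.07, |z| > 2 → outlier.
Every other value lies within [227.04, 3064.72].

3114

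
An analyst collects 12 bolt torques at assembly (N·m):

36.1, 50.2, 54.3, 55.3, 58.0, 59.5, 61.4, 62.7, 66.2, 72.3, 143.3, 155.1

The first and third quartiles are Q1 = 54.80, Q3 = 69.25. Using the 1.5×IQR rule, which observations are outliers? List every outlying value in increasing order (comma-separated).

143.3, 155.1

IQR = Q3 − Q1 = 69.25 − 54.80 = 14.45.
Lower fence = Q1 − 1.5·IQR = 54.80 − 21.675 = 33.125.
Upper fence = Q3 + 1.5·IQR = 69.25 + 21.675 = 90.925.
143.3 > 90.925 → outlier.
155.1 > 90.925 → outlier.
All remaining values lie within [33.125, 90.925].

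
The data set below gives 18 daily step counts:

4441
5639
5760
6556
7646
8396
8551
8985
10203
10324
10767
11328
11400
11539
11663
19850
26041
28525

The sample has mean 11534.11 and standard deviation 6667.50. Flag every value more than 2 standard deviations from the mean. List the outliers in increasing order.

26041, 28525

Cutoffs at x̄ ± 2s: 11534.11 ± 2·6667.50 = [-1800.89, 24869.11].
26041: z = 2.18, |z| > 2 → outlier.
28525: z = 2.55, |z| > 2 → outlier.
Every other value lies within [-1800.89, 24869.11].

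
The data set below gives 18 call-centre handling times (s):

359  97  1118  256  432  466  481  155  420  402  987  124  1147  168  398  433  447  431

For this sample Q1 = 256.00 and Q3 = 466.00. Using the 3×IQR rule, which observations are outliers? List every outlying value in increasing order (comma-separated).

IQR = Q3 − Q1 = 466.00 − 256.00 = 210.00.
Lower fence = Q1 − 3·IQR = 256.00 − 630.00 = -374.00.
Upper fence = Q3 + 3·IQR = 466.00 + 630.00 = 1096.00.
1118 > 1096.00 → outlier.
1147 > 1096.00 → outlier.
All remaining values lie within [-374.00, 1096.00].

1118, 1147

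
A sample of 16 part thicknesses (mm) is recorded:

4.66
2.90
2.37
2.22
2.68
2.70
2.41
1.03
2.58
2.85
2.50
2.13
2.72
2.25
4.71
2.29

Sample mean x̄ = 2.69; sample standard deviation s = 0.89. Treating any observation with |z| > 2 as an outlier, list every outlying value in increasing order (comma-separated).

4.66, 4.71

Cutoffs at x̄ ± 2s: 2.69 ± 2·0.89 = [0.91, 4.47].
4.66: z = 2.21, |z| > 2 → outlier.
4.71: z = 2.27, |z| > 2 → outlier.
Every other value lies within [0.91, 4.47].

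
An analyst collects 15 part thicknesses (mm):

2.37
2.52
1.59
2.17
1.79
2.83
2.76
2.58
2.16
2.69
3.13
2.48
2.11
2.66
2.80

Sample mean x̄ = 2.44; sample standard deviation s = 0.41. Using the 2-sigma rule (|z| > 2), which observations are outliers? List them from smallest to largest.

Cutoffs at x̄ ± 2s: 2.44 ± 2·0.41 = [1.62, 3.26].
1.59: z = -2.07, |z| > 2 → outlier.
Every other value lies within [1.62, 3.26].

1.59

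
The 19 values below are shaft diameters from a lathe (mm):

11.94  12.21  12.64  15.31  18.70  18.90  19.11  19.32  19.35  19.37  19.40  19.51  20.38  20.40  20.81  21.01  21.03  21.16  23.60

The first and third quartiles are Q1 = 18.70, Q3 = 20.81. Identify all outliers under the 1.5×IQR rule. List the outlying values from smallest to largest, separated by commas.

11.94, 12.21, 12.64, 15.31

IQR = Q3 − Q1 = 20.81 − 18.70 = 2.11.
Lower fence = Q1 − 1.5·IQR = 18.70 − 3.165 = 15.535.
Upper fence = Q3 + 1.5·IQR = 20.81 + 3.165 = 23.975.
11.94 < 15.535 → outlier.
12.21 < 15.535 → outlier.
12.64 < 15.535 → outlier.
15.31 < 15.535 → outlier.
All remaining values lie within [15.535, 23.975].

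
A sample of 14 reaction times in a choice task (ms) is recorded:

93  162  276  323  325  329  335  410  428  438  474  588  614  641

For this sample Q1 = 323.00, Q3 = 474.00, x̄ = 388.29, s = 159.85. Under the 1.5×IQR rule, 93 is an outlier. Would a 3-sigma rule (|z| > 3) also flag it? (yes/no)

no

z = (93 − 388.29) / 159.85 = -1.85.
|z| = 1.85 ≤ 3.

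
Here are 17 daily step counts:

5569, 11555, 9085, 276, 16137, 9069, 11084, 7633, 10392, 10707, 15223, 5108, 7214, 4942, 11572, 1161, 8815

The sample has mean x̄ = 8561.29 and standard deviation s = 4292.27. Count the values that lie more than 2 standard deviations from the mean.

0

Cutoffs: x̄ ± 2s = [-23.25, 17145.83].
Every value lies within the cutoffs.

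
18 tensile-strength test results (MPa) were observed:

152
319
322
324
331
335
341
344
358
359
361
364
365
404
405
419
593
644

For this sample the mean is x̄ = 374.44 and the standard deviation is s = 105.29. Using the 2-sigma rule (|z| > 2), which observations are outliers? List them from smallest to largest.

Cutoffs at x̄ ± 2s: 374.44 ± 2·105.29 = [163.86, 585.02].
152: z = -2.11, |z| > 2 → outlier.
593: z = 2.08, |z| > 2 → outlier.
644: z = 2.56, |z| > 2 → outlier.
Every other value lies within [163.86, 585.02].

152, 593, 644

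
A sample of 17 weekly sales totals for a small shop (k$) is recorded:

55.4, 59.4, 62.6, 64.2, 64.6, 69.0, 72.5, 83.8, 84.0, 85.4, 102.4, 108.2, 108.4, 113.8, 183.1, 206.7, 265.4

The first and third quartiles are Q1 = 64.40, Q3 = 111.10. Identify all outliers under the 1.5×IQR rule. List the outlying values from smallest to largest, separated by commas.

IQR = Q3 − Q1 = 111.10 − 64.40 = 46.70.
Lower fence = Q1 − 1.5·IQR = 64.40 − 70.05 = -5.65.
Upper fence = Q3 + 1.5·IQR = 111.10 + 70.05 = 181.15.
183.1 > 181.15 → outlier.
206.7 > 181.15 → outlier.
265.4 > 181.15 → outlier.
All remaining values lie within [-5.65, 181.15].

183.1, 206.7, 265.4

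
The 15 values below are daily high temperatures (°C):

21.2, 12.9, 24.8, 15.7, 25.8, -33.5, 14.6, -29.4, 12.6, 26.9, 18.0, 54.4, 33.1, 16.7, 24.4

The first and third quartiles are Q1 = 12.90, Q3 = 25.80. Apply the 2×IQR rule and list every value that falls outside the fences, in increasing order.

IQR = Q3 − Q1 = 25.80 − 12.90 = 12.90.
Lower fence = Q1 − 2·IQR = 12.90 − 25.80 = -12.90.
Upper fence = Q3 + 2·IQR = 25.80 + 25.80 = 51.60.
-33.5 < -12.90 → outlier.
-29.4 < -12.90 → outlier.
54.4 > 51.60 → outlier.
All remaining values lie within [-12.90, 51.60].

-33.5, -29.4, 54.4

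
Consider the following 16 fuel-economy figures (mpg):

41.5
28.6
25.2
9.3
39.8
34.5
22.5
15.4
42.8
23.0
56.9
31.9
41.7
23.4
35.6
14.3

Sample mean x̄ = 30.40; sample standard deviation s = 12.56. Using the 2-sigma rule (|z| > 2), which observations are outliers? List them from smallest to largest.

Cutoffs at x̄ ± 2s: 30.40 ± 2·12.56 = [5.28, 55.52].
56.9: z = 2.11, |z| > 2 → outlier.
Every other value lies within [5.28, 55.52].

56.9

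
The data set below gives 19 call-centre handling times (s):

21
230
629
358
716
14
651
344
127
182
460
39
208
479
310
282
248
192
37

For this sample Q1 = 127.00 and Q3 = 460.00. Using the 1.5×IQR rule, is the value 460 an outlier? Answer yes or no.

IQR = Q3 − Q1 = 460.00 − 127.00 = 333.00.
Lower fence = Q1 − 1.5·IQR = 127.00 − 499.50 = -372.50.
Upper fence = Q3 + 1.5·IQR = 460.00 + 499.50 = 959.50.
460 lies within [-372.50, 959.50].

no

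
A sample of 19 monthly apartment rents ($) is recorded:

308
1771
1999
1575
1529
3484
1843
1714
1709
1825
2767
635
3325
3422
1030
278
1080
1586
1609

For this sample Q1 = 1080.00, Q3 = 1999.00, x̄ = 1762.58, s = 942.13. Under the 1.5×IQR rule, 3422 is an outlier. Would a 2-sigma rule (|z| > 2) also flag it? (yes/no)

z = (3422 − 1762.58) / 942.13 = 1.76.
|z| = 1.76 ≤ 2.

no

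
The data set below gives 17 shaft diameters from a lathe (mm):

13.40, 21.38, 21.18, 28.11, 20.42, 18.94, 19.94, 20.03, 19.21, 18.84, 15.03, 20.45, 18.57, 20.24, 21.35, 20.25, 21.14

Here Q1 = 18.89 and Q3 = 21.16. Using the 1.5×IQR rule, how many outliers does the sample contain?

IQR = 2.27; fences at 18.89 − 3.405 = 15.485 and 21.16 + 3.405 = 24.565.
Outside the cutoffs: 13.40, 15.03, 28.11.

3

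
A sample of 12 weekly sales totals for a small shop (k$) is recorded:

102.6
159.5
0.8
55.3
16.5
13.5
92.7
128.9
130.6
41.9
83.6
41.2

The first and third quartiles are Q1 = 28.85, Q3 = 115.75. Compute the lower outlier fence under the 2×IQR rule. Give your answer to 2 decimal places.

-144.95

IQR = Q3 − Q1 = 115.75 − 28.85 = 86.90.
Lower fence = Q1 − 2·IQR = 28.85 − 173.80 = -144.95.
Upper fence = Q3 + 2·IQR = 115.75 + 173.80 = 289.55.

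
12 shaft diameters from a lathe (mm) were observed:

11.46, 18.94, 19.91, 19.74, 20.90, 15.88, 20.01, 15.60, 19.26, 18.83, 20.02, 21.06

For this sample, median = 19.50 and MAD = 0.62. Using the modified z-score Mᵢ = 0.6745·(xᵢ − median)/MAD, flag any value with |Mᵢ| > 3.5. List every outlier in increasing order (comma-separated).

11.46, 15.60, 15.88

|Mᵢ| > 3.5 ⇔ |xᵢ − 19.50| > 3.5·0.62/0.6745 = 3.22.
So outliers lie outside [16.28, 22.72].
11.46: M = -8.75 → outlier.
15.60: M = -4.24 → outlier.
15.88: M = -3.94 → outlier.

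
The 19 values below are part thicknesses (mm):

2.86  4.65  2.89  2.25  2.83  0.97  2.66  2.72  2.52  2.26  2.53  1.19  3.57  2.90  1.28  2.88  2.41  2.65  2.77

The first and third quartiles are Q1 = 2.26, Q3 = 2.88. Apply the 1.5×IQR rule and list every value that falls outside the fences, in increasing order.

0.97, 1.19, 1.28, 4.65

IQR = Q3 − Q1 = 2.88 − 2.26 = 0.62.
Lower fence = Q1 − 1.5·IQR = 2.26 − 0.93 = 1.33.
Upper fence = Q3 + 1.5·IQR = 2.88 + 0.93 = 3.81.
0.97 < 1.33 → outlier.
1.19 < 1.33 → outlier.
1.28 < 1.33 → outlier.
4.65 > 3.81 → outlier.
All remaining values lie within [1.33, 3.81].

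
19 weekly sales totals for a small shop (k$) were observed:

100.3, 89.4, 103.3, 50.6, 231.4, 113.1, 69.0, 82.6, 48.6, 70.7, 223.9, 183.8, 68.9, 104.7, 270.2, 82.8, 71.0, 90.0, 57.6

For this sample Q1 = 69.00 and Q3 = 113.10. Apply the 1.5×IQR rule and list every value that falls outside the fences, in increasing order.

IQR = Q3 − Q1 = 113.10 − 69.00 = 44.10.
Lower fence = Q1 − 1.5·IQR = 69.00 − 66.15 = 2.85.
Upper fence = Q3 + 1.5·IQR = 113.10 + 66.15 = 179.25.
183.8 > 179.25 → outlier.
223.9 > 179.25 → outlier.
231.4 > 179.25 → outlier.
270.2 > 179.25 → outlier.
All remaining values lie within [2.85, 179.25].

183.8, 223.9, 231.4, 270.2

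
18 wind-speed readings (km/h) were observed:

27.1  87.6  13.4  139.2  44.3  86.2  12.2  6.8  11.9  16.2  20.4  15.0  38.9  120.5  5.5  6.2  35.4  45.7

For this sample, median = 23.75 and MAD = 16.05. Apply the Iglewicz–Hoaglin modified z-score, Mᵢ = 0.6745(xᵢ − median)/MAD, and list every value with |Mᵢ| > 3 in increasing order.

120.5, 139.2

|Mᵢ| > 3 ⇔ |xᵢ − 23.75| > 3·16.05/0.6745 = 71.39.
So outliers lie outside [-47.64, 95.14].
120.5: M = 4.07 → outlier.
139.2: M = 4.85 → outlier.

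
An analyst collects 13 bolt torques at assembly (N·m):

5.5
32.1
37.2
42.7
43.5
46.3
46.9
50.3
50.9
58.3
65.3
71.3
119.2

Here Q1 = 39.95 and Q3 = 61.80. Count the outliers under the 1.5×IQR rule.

IQR = 21.85; fences at 39.95 − 32.775 = 7.175 and 61.80 + 32.775 = 94.575.
Outside the cutoffs: 5.5, 119.2.

2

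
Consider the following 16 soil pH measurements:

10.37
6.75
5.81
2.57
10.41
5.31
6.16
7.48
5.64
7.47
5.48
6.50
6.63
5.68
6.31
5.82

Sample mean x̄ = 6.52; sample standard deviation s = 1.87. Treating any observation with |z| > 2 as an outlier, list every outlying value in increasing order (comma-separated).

Cutoffs at x̄ ± 2s: 6.52 ± 2·1.87 = [2.78, 10.26].
2.57: z = -2.11, |z| > 2 → outlier.
10.37: z = 2.06, |z| > 2 → outlier.
10.41: z = 2.08, |z| > 2 → outlier.
Every other value lies within [2.78, 10.26].

2.57, 10.37, 10.41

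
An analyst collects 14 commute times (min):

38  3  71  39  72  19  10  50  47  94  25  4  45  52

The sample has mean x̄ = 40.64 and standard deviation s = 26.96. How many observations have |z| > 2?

Cutoffs: x̄ ± 2s = [-13.28, 94.56].
Every value lies within the cutoffs.

0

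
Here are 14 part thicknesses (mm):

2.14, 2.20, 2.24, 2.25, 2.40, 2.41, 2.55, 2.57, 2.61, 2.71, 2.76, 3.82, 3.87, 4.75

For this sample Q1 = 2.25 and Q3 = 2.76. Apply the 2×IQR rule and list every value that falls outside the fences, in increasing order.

IQR = Q3 − Q1 = 2.76 − 2.25 = 0.51.
Lower fence = Q1 − 2·IQR = 2.25 − 1.02 = 1.23.
Upper fence = Q3 + 2·IQR = 2.76 + 1.02 = 3.78.
3.82 > 3.78 → outlier.
3.87 > 3.78 → outlier.
4.75 > 3.78 → outlier.
All remaining values lie within [1.23, 3.78].

3.82, 3.87, 4.75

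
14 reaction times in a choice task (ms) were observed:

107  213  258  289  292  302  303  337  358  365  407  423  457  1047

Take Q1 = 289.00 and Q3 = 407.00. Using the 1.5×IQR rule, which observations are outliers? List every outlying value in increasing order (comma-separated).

107, 1047

IQR = Q3 − Q1 = 407.00 − 289.00 = 118.00.
Lower fence = Q1 − 1.5·IQR = 289.00 − 177.00 = 112.00.
Upper fence = Q3 + 1.5·IQR = 407.00 + 177.00 = 584.00.
107 < 112.00 → outlier.
1047 > 584.00 → outlier.
All remaining values lie within [112.00, 584.00].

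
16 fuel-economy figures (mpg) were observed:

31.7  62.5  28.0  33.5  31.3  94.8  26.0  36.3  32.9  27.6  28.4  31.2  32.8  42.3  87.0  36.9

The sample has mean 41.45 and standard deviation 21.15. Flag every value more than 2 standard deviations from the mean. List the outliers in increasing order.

87.0, 94.8

Cutoffs at x̄ ± 2s: 41.45 ± 2·21.15 = [-0.85, 83.75].
87.0: z = 2.15, |z| > 2 → outlier.
94.8: z = 2.52, |z| > 2 → outlier.
Every other value lies within [-0.85, 83.75].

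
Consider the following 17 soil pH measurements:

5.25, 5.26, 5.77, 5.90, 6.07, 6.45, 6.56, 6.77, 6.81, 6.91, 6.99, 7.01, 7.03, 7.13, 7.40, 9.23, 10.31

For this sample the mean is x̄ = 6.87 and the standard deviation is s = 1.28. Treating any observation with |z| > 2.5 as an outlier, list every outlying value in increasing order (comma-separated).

Cutoffs at x̄ ± 2.5s: 6.87 ± 2.5·1.28 = [3.67, 10.07].
10.31: z = 2.69, |z| > 2.5 → outlier.
Every other value lies within [3.67, 10.07].

10.31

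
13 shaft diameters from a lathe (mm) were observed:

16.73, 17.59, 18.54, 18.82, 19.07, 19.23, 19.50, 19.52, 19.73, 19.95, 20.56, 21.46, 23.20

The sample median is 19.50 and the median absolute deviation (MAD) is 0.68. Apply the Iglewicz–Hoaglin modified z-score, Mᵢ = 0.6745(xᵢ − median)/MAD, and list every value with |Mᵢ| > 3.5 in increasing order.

|Mᵢ| > 3.5 ⇔ |xᵢ − 19.50| > 3.5·0.68/0.6745 = 3.53.
So outliers lie outside [15.97, 23.03].
23.20: M = 3.67 → outlier.

23.20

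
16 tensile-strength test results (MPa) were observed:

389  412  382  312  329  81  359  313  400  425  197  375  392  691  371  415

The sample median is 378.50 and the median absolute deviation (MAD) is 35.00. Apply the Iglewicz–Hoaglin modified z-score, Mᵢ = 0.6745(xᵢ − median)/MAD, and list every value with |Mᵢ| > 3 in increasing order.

81, 197, 691

|Mᵢ| > 3 ⇔ |xᵢ − 378.50| > 3·35.00/0.6745 = 155.67.
So outliers lie outside [222.83, 534.17].
81: M = -5.73 → outlier.
197: M = -3.50 → outlier.
691: M = 6.02 → outlier.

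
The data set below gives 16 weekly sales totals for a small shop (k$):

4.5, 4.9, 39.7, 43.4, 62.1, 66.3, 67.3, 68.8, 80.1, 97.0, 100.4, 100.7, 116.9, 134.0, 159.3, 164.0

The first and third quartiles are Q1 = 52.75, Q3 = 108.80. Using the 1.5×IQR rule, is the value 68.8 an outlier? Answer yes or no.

IQR = Q3 − Q1 = 108.80 − 52.75 = 56.05.
Lower fence = Q1 − 1.5·IQR = 52.75 − 84.075 = -31.325.
Upper fence = Q3 + 1.5·IQR = 108.80 + 84.075 = 192.875.
68.8 lies within [-31.325, 192.875].

no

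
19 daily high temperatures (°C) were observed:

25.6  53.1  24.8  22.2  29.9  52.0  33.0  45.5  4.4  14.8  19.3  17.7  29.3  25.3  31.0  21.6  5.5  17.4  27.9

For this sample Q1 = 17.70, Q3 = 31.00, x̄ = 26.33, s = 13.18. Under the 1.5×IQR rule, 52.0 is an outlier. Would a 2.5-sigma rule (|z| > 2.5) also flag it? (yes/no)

no

z = (52.0 − 26.33) / 13.18 = 1.95.
|z| = 1.95 ≤ 2.5.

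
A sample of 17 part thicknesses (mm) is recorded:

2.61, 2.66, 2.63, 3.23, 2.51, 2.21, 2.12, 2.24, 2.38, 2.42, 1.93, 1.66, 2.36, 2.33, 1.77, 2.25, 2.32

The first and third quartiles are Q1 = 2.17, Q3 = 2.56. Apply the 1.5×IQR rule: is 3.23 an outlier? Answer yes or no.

IQR = Q3 − Q1 = 2.56 − 2.17 = 0.39.
Lower fence = Q1 − 1.5·IQR = 2.17 − 0.585 = 1.585.
Upper fence = Q3 + 1.5·IQR = 2.56 + 0.585 = 3.145.
3.23 lies above the upper fence.

yes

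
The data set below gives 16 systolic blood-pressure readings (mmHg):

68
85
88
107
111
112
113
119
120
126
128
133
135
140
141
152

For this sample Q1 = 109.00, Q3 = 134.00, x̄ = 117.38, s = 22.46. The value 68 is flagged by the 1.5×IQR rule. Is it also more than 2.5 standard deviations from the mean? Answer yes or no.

no

z = (68 − 117.38) / 22.46 = -2.20.
|z| = 2.20 ≤ 2.5.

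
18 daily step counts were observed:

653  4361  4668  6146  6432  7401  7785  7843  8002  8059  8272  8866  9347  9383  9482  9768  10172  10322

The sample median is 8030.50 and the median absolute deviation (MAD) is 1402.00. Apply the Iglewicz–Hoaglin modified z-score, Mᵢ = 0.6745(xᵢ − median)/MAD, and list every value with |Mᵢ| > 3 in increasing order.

653

|Mᵢ| > 3 ⇔ |xᵢ − 8030.50| > 3·1402.00/0.6745 = 6235.73.
So outliers lie outside [1794.77, 14266.23].
653: M = -3.55 → outlier.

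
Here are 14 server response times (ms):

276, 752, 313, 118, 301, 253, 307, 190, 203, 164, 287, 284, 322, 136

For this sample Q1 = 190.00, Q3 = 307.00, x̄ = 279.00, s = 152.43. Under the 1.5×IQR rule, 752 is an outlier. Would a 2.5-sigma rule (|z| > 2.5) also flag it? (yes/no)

z = (752 − 279.00) / 152.43 = 3.10.
|z| = 3.10 > 2.5.

yes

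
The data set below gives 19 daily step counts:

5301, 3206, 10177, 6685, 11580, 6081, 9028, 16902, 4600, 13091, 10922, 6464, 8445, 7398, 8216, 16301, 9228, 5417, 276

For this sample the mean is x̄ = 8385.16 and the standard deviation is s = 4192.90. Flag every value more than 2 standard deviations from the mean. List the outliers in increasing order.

Cutoffs at x̄ ± 2s: 8385.16 ± 2·4192.90 = [-0.64, 16770.96].
16902: z = 2.03, |z| > 2 → outlier.
Every other value lies within [-0.64, 16770.96].

16902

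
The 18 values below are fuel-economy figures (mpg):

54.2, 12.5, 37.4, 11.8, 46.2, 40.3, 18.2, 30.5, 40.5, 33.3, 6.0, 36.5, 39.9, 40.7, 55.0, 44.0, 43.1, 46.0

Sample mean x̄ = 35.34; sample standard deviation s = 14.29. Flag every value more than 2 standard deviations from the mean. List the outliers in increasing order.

6.0

Cutoffs at x̄ ± 2s: 35.34 ± 2·14.29 = [6.76, 63.92].
6.0: z = -2.05, |z| > 2 → outlier.
Every other value lies within [6.76, 63.92].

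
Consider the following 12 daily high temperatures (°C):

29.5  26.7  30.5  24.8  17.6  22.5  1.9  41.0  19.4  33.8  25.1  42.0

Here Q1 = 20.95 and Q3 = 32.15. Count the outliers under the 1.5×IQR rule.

IQR = 11.20; fences at 20.95 − 16.80 = 4.15 and 32.15 + 16.80 = 48.95.
Outside the cutoffs: 1.9.

1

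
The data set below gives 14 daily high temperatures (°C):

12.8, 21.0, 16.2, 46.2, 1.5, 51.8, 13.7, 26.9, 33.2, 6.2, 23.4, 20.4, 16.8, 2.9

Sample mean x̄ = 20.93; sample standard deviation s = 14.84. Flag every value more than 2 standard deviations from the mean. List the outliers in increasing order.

51.8

Cutoffs at x̄ ± 2s: 20.93 ± 2·14.84 = [-8.75, 50.61].
51.8: z = 2.08, |z| > 2 → outlier.
Every other value lies within [-8.75, 50.61].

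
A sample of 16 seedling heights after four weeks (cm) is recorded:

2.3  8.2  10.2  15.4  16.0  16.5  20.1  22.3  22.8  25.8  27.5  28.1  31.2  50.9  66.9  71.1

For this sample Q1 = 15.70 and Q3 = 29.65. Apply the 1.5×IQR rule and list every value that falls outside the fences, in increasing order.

IQR = Q3 − Q1 = 29.65 − 15.70 = 13.95.
Lower fence = Q1 − 1.5·IQR = 15.70 − 20.925 = -5.225.
Upper fence = Q3 + 1.5·IQR = 29.65 + 20.925 = 50.575.
50.9 > 50.575 → outlier.
66.9 > 50.575 → outlier.
71.1 > 50.575 → outlier.
All remaining values lie within [-5.225, 50.575].

50.9, 66.9, 71.1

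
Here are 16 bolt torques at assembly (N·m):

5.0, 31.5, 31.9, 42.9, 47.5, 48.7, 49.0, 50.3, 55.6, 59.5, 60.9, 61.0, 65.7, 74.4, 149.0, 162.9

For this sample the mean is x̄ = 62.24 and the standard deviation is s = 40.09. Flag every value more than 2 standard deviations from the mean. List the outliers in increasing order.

149.0, 162.9

Cutoffs at x̄ ± 2s: 62.24 ± 2·40.09 = [-17.94, 142.42].
149.0: z = 2.16, |z| > 2 → outlier.
162.9: z = 2.51, |z| > 2 → outlier.
Every other value lies within [-17.94, 142.42].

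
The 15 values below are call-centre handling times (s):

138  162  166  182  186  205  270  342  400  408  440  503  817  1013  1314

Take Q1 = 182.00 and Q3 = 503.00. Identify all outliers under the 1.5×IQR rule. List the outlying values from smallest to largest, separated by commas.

1013, 1314

IQR = Q3 − Q1 = 503.00 − 182.00 = 321.00.
Lower fence = Q1 − 1.5·IQR = 182.00 − 481.50 = -299.50.
Upper fence = Q3 + 1.5·IQR = 503.00 + 481.50 = 984.50.
1013 > 984.50 → outlier.
1314 > 984.50 → outlier.
All remaining values lie within [-299.50, 984.50].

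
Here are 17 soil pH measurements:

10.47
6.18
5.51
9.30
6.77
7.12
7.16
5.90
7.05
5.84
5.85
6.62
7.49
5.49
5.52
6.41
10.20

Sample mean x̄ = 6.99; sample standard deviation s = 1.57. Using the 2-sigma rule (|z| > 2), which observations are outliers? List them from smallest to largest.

10.20, 10.47

Cutoffs at x̄ ± 2s: 6.99 ± 2·1.57 = [3.85, 10.13].
10.20: z = 2.04, |z| > 2 → outlier.
10.47: z = 2.22, |z| > 2 → outlier.
Every other value lies within [3.85, 10.13].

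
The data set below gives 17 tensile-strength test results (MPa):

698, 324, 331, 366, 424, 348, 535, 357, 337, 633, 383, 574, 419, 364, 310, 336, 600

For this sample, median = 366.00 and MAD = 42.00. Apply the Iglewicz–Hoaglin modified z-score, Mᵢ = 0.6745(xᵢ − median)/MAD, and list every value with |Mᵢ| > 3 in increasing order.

574, 600, 633, 698

|Mᵢ| > 3 ⇔ |xᵢ − 366.00| > 3·42.00/0.6745 = 186.81.
So outliers lie outside [179.19, 552.81].
574: M = 3.34 → outlier.
600: M = 3.76 → outlier.
633: M = 4.29 → outlier.
698: M = 5.33 → outlier.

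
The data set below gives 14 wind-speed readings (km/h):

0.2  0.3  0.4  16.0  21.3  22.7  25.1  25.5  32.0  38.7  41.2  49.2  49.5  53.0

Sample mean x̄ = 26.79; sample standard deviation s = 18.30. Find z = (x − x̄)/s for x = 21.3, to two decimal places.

-0.30

z = (21.3 − 26.79) / 18.30 = -0.30.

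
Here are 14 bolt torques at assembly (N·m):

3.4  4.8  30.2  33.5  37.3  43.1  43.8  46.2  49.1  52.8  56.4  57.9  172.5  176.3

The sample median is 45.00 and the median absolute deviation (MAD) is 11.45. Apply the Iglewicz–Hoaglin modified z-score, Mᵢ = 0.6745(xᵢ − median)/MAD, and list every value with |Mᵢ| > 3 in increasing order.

|Mᵢ| > 3 ⇔ |xᵢ − 45.00| > 3·11.45/0.6745 = 50.93.
So outliers lie outside [-5.93, 95.93].
172.5: M = 7.51 → outlier.
176.3: M = 7.73 → outlier.

172.5, 176.3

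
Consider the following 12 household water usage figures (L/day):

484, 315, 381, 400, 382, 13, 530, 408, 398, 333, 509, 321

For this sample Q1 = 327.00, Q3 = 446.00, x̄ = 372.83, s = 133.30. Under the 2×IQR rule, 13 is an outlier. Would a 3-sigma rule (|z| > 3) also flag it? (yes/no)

no

z = (13 − 372.83) / 133.30 = -2.70.
|z| = 2.70 ≤ 3.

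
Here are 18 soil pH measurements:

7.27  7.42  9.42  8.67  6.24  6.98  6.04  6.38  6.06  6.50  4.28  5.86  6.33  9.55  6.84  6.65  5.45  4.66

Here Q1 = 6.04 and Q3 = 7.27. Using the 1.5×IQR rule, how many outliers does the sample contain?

2

IQR = 1.23; fences at 6.04 − 1.845 = 4.195 and 7.27 + 1.845 = 9.115.
Outside the cutoffs: 9.42, 9.55.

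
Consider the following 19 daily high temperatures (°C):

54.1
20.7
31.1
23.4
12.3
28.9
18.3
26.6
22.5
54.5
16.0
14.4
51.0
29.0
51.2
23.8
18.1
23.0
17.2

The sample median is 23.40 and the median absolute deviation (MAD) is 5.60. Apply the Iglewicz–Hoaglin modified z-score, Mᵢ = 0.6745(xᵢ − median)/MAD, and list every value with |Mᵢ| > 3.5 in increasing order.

54.1, 54.5

|Mᵢ| > 3.5 ⇔ |xᵢ − 23.40| > 3.5·5.60/0.6745 = 29.06.
So outliers lie outside [-5.66, 52.46].
54.1: M = 3.70 → outlier.
54.5: M = 3.75 → outlier.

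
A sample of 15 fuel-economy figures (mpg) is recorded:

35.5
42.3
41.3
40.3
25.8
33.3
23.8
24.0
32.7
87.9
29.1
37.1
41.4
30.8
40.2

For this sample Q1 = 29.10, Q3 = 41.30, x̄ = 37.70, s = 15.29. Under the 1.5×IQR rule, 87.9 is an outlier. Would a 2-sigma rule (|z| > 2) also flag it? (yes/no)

z = (87.9 − 37.70) / 15.29 = 3.28.
|z| = 3.28 > 2.

yes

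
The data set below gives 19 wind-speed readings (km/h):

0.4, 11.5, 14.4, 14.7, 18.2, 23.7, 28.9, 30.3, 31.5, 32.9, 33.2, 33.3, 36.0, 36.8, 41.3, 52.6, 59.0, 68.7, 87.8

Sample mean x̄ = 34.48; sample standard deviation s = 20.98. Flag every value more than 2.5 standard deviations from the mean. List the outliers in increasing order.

87.8

Cutoffs at x̄ ± 2.5s: 34.48 ± 2.5·20.98 = [-17.97, 86.93].
87.8: z = 2.54, |z| > 2.5 → outlier.
Every other value lies within [-17.97, 86.93].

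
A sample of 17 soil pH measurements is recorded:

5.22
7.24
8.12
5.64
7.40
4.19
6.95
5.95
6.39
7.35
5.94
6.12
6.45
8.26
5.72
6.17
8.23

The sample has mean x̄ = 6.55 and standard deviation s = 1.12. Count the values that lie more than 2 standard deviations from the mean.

Cutoffs: x̄ ± 2s = [4.31, 8.79].
Outside the cutoffs: 4.19.

1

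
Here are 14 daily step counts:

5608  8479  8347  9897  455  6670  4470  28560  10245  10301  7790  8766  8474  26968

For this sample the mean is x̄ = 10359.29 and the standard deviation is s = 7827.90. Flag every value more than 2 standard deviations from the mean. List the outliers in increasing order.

Cutoffs at x̄ ± 2s: 10359.29 ± 2·7827.90 = [-5296.51, 26015.09].
26968: z = 2.12, |z| > 2 → outlier.
28560: z = 2.33, |z| > 2 → outlier.
Every other value lies within [-5296.51, 26015.09].

26968, 28560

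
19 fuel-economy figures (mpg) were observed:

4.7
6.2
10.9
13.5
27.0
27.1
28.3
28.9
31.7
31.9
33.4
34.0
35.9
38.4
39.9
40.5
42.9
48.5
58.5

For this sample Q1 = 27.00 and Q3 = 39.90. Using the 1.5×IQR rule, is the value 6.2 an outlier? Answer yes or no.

IQR = Q3 − Q1 = 39.90 − 27.00 = 12.90.
Lower fence = Q1 − 1.5·IQR = 27.00 − 19.35 = 7.65.
Upper fence = Q3 + 1.5·IQR = 39.90 + 19.35 = 59.25.
6.2 lies below the lower fence.

yes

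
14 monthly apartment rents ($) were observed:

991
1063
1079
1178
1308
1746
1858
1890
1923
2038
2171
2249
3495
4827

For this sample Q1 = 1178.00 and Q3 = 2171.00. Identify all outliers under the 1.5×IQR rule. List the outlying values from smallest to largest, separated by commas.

IQR = Q3 − Q1 = 2171.00 − 1178.00 = 993.00.
Lower fence = Q1 − 1.5·IQR = 1178.00 − 1489.50 = -311.50.
Upper fence = Q3 + 1.5·IQR = 2171.00 + 1489.50 = 3660.50.
4827 > 3660.50 → outlier.
All remaining values lie within [-311.50, 3660.50].

4827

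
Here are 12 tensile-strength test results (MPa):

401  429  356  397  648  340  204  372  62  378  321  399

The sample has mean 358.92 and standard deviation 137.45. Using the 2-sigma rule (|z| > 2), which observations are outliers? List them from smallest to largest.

Cutoffs at x̄ ± 2s: 358.92 ± 2·137.45 = [84.02, 633.82].
62: z = -2.16, |z| > 2 → outlier.
648: z = 2.10, |z| > 2 → outlier.
Every other value lies within [84.02, 633.82].

62, 648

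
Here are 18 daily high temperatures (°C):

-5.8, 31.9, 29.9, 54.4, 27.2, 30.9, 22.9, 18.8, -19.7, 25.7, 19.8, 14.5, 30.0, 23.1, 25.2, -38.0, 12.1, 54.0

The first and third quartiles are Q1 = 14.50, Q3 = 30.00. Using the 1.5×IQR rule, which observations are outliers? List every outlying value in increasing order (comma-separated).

-38.0, -19.7, 54.0, 54.4

IQR = Q3 − Q1 = 30.00 − 14.50 = 15.50.
Lower fence = Q1 − 1.5·IQR = 14.50 − 23.25 = -8.75.
Upper fence = Q3 + 1.5·IQR = 30.00 + 23.25 = 53.25.
-38.0 < -8.75 → outlier.
-19.7 < -8.75 → outlier.
54.0 > 53.25 → outlier.
54.4 > 53.25 → outlier.
All remaining values lie within [-8.75, 53.25].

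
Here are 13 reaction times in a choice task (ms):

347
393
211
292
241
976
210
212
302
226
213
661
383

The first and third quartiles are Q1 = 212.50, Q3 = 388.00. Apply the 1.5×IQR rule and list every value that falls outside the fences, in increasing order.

IQR = Q3 − Q1 = 388.00 − 212.50 = 175.50.
Lower fence = Q1 − 1.5·IQR = 212.50 − 263.25 = -50.75.
Upper fence = Q3 + 1.5·IQR = 388.00 + 263.25 = 651.25.
661 > 651.25 → outlier.
976 > 651.25 → outlier.
All remaining values lie within [-50.75, 651.25].

661, 976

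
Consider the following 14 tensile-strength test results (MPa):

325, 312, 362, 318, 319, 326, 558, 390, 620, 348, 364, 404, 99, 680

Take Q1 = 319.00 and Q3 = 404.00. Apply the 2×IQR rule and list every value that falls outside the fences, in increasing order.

IQR = Q3 − Q1 = 404.00 − 319.00 = 85.00.
Lower fence = Q1 − 2·IQR = 319.00 − 170.00 = 149.00.
Upper fence = Q3 + 2·IQR = 404.00 + 170.00 = 574.00.
99 < 149.00 → outlier.
620 > 574.00 → outlier.
680 > 574.00 → outlier.
All remaining values lie within [149.00, 574.00].

99, 620, 680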